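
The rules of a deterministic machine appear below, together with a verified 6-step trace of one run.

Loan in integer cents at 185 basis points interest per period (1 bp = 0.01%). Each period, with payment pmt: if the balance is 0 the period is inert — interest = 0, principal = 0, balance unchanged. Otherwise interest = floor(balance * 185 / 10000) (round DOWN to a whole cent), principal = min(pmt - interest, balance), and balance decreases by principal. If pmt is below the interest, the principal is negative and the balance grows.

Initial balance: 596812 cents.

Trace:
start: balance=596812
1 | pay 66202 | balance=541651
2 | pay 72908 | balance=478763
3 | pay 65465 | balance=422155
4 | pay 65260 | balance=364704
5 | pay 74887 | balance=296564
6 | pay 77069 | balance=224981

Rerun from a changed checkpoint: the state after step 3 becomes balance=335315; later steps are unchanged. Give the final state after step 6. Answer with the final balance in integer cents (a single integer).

133231

state after step 3 := balance=335315
4 | pay 65260 | balance=276258
5 | pay 74887 | balance=206481
6 | pay 77069 | balance=133231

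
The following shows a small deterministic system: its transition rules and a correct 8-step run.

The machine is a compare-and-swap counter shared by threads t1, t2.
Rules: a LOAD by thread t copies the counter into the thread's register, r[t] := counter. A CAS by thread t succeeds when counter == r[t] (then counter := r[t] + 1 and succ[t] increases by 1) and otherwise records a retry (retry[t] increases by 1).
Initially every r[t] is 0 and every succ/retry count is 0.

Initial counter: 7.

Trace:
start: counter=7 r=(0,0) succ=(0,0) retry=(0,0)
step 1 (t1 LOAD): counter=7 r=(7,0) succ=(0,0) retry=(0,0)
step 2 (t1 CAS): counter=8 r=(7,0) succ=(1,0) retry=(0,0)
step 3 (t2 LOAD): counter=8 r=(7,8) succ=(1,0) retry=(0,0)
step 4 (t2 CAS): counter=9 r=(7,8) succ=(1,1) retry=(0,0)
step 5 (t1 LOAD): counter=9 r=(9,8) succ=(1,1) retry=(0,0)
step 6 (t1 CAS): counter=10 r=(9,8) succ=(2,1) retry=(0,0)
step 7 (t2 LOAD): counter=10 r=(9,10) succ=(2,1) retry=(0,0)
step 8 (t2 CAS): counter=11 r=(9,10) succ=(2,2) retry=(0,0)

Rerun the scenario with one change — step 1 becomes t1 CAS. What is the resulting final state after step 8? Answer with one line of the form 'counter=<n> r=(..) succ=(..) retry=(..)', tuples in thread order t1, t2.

(re-executing from step 1 with the substitution; state before step 1: counter=7 r=(0,0) succ=(0,0) retry=(0,0))
step 1 (t1 CAS): counter=7 r=(0,0) succ=(0,0) retry=(1,0)
step 2 (t1 CAS): counter=7 r=(0,0) succ=(0,0) retry=(2,0)
step 3 (t2 LOAD): counter=7 r=(0,7) succ=(0,0) retry=(2,0)
step 4 (t2 CAS): counter=8 r=(0,7) succ=(0,1) retry=(2,0)
step 5 (t1 LOAD): counter=8 r=(8,7) succ=(0,1) retry=(2,0)
step 6 (t1 CAS): counter=9 r=(8,7) succ=(1,1) retry=(2,0)
step 7 (t2 LOAD): counter=9 r=(8,9) succ=(1,1) retry=(2,0)
step 8 (t2 CAS): counter=10 r=(8,9) succ=(1,2) retry=(2,0)

counter=10 r=(8,9) succ=(1,2) retry=(2,0)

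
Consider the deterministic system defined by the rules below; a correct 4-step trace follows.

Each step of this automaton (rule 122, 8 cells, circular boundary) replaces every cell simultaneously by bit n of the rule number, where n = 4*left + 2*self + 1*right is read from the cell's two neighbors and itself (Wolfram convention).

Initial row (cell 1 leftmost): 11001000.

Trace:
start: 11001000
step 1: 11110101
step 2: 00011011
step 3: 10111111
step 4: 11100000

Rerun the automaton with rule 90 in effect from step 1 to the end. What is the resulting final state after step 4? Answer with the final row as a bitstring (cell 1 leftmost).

00000000

(re-executing steps 1..4 under rule 90; state before step 1: 11001000)
step 1: 11110101
step 2: 00010001
step 3: 10101010
step 4: 00000000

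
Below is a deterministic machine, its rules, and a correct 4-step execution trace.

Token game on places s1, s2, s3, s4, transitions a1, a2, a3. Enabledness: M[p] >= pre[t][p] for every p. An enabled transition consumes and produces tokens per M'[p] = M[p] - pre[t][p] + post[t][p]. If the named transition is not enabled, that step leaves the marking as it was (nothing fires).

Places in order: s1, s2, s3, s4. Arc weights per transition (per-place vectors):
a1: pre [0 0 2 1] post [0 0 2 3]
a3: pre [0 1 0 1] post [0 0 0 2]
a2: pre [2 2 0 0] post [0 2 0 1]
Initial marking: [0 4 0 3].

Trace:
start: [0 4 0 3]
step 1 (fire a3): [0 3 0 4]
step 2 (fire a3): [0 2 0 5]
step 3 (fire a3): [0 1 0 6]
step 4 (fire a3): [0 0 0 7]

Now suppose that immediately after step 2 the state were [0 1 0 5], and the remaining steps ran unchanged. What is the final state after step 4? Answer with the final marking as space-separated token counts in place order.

state after step 2 := [0 1 0 5]
step 3 (fire a3): [0 0 0 6]
step 4 (fire a3): [0 0 0 6]

0 0 0 6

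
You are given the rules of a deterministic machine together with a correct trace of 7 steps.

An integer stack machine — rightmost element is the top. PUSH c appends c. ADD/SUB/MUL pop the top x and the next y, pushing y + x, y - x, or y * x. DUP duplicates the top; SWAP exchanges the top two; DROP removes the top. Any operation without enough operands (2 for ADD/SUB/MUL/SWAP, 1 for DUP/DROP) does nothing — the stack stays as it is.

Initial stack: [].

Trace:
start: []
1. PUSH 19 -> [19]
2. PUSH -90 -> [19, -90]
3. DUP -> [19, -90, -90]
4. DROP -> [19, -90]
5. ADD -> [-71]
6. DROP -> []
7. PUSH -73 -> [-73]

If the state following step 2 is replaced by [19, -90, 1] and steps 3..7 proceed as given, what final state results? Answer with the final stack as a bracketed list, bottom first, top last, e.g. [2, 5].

[19, -73]

state after step 2 := [19, -90, 1]
3. DUP -> [19, -90, 1, 1]
4. DROP -> [19, -90, 1]
5. ADD -> [19, -89]
6. DROP -> [19]
7. PUSH -73 -> [19, -73]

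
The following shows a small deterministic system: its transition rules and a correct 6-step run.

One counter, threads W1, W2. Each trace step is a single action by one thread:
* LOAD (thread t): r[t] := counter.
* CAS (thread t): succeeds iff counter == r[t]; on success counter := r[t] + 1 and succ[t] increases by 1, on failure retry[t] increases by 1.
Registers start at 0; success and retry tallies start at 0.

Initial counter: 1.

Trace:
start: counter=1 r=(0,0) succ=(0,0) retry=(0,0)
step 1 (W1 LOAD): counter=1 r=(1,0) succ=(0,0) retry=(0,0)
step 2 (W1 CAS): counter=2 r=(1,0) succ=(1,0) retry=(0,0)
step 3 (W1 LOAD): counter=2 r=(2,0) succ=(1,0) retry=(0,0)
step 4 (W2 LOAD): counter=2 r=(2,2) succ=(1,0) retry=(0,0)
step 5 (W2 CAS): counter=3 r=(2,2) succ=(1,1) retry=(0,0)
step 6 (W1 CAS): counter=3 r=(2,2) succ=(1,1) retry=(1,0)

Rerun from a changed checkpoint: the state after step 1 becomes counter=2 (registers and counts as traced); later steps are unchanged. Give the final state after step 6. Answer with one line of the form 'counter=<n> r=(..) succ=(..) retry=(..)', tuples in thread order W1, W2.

counter=3 r=(2,2) succ=(0,1) retry=(2,0)

state after step 1 := counter=2 r=(1,0) succ=(0,0) retry=(0,0)
step 2 (W1 CAS): counter=2 r=(1,0) succ=(0,0) retry=(1,0)
step 3 (W1 LOAD): counter=2 r=(2,0) succ=(0,0) retry=(1,0)
step 4 (W2 LOAD): counter=2 r=(2,2) succ=(0,0) retry=(1,0)
step 5 (W2 CAS): counter=3 r=(2,2) succ=(0,1) retry=(1,0)
step 6 (W1 CAS): counter=3 r=(2,2) succ=(0,1) retry=(2,0)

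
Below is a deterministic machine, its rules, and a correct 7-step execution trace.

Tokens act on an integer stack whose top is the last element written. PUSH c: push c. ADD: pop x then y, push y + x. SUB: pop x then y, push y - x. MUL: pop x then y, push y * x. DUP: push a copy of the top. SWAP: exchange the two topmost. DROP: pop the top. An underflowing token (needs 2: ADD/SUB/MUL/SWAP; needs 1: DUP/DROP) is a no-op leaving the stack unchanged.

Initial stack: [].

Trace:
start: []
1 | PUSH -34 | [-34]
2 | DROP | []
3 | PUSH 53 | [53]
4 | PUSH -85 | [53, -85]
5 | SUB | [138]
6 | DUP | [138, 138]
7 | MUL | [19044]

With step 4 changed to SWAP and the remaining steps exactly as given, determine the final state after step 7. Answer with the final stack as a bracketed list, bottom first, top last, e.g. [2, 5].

(re-executing from step 4 with the substitution; state before step 4: [53])
4 | SWAP | [53]
5 | SUB | [53]
6 | DUP | [53, 53]
7 | MUL | [2809]

[2809]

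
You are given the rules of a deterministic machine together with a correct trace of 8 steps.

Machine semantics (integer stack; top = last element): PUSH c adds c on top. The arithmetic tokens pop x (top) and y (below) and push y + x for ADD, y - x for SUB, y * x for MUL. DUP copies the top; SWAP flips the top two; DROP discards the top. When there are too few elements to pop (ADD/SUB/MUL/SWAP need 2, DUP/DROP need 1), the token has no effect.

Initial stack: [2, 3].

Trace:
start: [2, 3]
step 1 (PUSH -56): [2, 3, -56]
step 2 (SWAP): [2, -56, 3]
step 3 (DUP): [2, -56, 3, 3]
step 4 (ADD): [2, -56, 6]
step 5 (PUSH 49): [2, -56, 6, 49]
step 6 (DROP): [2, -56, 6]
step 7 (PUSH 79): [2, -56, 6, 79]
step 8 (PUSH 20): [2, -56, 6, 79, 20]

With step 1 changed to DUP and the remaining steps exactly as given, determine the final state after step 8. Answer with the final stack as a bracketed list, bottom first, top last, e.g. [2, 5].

(re-executing from step 1 with the substitution; state before step 1: [2, 3])
step 1 (DUP): [2, 3, 3]
step 2 (SWAP): [2, 3, 3]
step 3 (DUP): [2, 3, 3, 3]
step 4 (ADD): [2, 3, 6]
step 5 (PUSH 49): [2, 3, 6, 49]
step 6 (DROP): [2, 3, 6]
step 7 (PUSH 79): [2, 3, 6, 79]
step 8 (PUSH 20): [2, 3, 6, 79, 20]

[2, 3, 6, 79, 20]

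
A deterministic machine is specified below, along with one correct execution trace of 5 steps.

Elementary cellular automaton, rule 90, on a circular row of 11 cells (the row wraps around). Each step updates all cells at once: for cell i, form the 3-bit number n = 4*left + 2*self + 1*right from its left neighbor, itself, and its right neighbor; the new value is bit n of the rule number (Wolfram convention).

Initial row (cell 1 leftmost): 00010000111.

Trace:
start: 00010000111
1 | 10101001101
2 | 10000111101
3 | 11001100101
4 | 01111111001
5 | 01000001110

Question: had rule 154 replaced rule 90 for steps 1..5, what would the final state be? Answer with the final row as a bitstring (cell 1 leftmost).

(re-executing steps 1..5 under rule 154; state before step 1: 00010000111)
1 | 10101001110
2 | 00000111100
3 | 00001111010
4 | 00011110001
5 | 10111101010

10111101010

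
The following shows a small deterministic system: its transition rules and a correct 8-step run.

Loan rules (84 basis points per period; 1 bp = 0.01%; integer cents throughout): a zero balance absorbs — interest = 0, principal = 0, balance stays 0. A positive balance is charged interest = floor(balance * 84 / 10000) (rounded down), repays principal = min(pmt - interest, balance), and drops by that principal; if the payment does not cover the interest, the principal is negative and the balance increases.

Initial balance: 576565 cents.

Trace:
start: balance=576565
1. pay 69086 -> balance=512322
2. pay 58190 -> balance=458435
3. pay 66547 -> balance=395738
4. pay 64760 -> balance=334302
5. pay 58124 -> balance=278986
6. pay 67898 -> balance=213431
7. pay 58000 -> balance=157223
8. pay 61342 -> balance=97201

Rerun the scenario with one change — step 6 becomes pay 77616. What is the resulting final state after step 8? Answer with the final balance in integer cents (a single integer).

87320

(re-executing from step 6 with the substitution; state before step 6: balance=278986)
6. pay 77616 -> balance=203713
7. pay 58000 -> balance=147424
8. pay 61342 -> balance=87320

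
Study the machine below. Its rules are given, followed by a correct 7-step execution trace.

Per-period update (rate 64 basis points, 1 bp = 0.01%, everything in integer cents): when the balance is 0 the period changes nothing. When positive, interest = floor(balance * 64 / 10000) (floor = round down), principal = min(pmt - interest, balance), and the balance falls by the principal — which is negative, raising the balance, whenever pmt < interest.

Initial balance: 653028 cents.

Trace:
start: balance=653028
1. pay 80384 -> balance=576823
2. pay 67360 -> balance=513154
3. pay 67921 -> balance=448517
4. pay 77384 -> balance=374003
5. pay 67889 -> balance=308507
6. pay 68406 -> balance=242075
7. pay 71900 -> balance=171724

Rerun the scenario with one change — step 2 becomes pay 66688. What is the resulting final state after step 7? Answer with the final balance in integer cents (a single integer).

(re-executing from step 2 with the substitution; state before step 2: balance=576823)
2. pay 66688 -> balance=513826
3. pay 67921 -> balance=449193
4. pay 77384 -> balance=374683
5. pay 67889 -> balance=309191
6. pay 68406 -> balance=242763
7. pay 71900 -> balance=172416

172416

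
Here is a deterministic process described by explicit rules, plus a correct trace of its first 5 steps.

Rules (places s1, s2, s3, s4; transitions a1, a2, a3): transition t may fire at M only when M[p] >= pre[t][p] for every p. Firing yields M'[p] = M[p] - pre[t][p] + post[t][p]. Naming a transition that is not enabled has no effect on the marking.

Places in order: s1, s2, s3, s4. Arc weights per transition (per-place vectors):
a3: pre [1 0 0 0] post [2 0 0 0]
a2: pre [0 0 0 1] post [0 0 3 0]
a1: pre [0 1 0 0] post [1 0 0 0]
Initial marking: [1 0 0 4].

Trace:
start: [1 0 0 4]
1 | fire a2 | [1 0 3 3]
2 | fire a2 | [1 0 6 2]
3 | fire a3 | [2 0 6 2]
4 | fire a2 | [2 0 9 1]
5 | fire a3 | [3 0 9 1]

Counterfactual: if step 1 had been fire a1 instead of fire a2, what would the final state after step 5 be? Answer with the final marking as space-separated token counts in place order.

3 0 6 2

(re-executing from step 1 with the substitution; state before step 1: [1 0 0 4])
1 | fire a1 | [1 0 0 4]
2 | fire a2 | [1 0 3 3]
3 | fire a3 | [2 0 3 3]
4 | fire a2 | [2 0 6 2]
5 | fire a3 | [3 0 6 2]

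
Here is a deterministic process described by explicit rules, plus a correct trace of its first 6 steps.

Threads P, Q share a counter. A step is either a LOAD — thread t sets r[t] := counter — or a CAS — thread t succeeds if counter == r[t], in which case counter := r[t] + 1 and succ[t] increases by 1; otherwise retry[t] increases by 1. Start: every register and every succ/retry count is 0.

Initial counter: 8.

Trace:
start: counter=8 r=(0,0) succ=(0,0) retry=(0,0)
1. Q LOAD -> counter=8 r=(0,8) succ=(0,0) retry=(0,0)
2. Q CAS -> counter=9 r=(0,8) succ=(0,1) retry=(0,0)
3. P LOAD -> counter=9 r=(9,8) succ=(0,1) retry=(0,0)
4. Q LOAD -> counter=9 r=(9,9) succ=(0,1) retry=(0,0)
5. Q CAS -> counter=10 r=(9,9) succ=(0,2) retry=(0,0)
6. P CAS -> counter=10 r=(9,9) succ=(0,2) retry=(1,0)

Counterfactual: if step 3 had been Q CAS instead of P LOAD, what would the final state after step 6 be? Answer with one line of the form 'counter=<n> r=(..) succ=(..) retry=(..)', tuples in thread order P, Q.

counter=10 r=(0,9) succ=(0,2) retry=(1,1)

(re-executing from step 3 with the substitution; state before step 3: counter=9 r=(0,8) succ=(0,1) retry=(0,0))
3. Q CAS -> counter=9 r=(0,8) succ=(0,1) retry=(0,1)
4. Q LOAD -> counter=9 r=(0,9) succ=(0,1) retry=(0,1)
5. Q CAS -> counter=10 r=(0,9) succ=(0,2) retry=(0,1)
6. P CAS -> counter=10 r=(0,9) succ=(0,2) retry=(1,1)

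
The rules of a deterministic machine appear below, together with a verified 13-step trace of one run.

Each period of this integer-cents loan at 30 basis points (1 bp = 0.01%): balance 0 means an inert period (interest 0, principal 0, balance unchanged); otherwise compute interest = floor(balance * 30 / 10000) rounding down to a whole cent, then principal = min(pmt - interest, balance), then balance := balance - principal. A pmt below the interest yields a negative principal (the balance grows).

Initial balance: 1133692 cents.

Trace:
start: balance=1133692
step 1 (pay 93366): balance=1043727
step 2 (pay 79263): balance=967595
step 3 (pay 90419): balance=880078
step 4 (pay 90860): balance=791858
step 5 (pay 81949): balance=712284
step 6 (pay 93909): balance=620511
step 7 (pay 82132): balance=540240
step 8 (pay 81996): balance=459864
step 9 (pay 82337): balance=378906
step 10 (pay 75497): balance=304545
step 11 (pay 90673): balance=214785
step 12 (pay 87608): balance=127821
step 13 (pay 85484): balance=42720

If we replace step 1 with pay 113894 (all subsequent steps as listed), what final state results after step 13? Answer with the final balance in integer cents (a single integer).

21442

(re-executing from step 1 with the substitution; state before step 1: balance=1133692)
step 1 (pay 113894): balance=1023199
step 2 (pay 79263): balance=947005
step 3 (pay 90419): balance=859427
step 4 (pay 90860): balance=771145
step 5 (pay 81949): balance=691509
step 6 (pay 93909): balance=599674
step 7 (pay 82132): balance=519341
step 8 (pay 81996): balance=438903
step 9 (pay 82337): balance=357882
step 10 (pay 75497): balance=283458
step 11 (pay 90673): balance=193635
step 12 (pay 87608): balance=106607
step 13 (pay 85484): balance=21442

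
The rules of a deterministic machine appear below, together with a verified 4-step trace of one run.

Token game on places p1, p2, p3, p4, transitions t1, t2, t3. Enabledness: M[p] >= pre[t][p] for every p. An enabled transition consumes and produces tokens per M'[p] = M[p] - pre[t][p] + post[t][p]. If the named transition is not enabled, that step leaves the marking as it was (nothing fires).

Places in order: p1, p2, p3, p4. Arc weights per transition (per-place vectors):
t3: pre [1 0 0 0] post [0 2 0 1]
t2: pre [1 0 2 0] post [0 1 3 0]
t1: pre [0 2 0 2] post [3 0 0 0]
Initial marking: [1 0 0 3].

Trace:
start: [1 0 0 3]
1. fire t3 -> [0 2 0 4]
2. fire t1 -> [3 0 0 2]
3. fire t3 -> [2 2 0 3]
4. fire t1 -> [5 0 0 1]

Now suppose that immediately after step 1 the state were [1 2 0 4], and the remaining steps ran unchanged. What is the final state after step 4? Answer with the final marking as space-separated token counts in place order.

6 0 0 1

state after step 1 := [1 2 0 4]
2. fire t1 -> [4 0 0 2]
3. fire t3 -> [3 2 0 3]
4. fire t1 -> [6 0 0 1]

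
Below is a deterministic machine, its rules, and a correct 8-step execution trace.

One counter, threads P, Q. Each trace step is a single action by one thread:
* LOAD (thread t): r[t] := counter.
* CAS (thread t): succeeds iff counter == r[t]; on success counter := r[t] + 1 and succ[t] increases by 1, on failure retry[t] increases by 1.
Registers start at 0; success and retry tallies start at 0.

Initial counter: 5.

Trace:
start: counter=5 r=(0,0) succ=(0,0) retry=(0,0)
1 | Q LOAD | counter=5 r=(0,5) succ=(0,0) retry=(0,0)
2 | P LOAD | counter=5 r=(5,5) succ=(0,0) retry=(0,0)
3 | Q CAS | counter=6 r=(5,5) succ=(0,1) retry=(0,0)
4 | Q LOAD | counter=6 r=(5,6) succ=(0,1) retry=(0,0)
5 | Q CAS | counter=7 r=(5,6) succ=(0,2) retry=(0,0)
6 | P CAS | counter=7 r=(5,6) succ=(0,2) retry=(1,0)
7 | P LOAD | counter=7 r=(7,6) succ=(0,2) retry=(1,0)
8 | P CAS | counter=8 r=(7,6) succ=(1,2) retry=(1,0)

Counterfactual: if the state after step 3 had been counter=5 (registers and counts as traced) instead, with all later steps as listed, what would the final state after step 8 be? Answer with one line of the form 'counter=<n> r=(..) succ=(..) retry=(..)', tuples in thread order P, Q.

counter=7 r=(6,5) succ=(1,2) retry=(1,0)

state after step 3 := counter=5 r=(5,5) succ=(0,1) retry=(0,0)
4 | Q LOAD | counter=5 r=(5,5) succ=(0,1) retry=(0,0)
5 | Q CAS | counter=6 r=(5,5) succ=(0,2) retry=(0,0)
6 | P CAS | counter=6 r=(5,5) succ=(0,2) retry=(1,0)
7 | P LOAD | counter=6 r=(6,5) succ=(0,2) retry=(1,0)
8 | P CAS | counter=7 r=(6,5) succ=(1,2) retry=(1,0)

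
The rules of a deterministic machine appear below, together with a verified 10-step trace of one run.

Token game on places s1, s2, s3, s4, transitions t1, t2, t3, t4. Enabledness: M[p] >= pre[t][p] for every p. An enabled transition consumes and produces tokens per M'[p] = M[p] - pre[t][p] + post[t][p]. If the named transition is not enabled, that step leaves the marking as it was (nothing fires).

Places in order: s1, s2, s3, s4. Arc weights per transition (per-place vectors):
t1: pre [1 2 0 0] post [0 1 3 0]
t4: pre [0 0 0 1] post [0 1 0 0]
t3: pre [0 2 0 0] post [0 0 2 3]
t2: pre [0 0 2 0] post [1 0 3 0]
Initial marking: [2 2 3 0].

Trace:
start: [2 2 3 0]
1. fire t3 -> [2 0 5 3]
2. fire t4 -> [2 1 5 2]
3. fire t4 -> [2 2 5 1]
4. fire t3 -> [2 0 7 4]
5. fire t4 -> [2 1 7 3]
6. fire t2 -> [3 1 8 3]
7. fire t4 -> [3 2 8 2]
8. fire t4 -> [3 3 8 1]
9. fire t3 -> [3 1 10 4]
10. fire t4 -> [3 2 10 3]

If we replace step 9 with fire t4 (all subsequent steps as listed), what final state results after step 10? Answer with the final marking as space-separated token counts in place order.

(re-executing from step 9 with the substitution; state before step 9: [3 3 8 1])
9. fire t4 -> [3 4 8 0]
10. fire t4 -> [3 4 8 0]

3 4 8 0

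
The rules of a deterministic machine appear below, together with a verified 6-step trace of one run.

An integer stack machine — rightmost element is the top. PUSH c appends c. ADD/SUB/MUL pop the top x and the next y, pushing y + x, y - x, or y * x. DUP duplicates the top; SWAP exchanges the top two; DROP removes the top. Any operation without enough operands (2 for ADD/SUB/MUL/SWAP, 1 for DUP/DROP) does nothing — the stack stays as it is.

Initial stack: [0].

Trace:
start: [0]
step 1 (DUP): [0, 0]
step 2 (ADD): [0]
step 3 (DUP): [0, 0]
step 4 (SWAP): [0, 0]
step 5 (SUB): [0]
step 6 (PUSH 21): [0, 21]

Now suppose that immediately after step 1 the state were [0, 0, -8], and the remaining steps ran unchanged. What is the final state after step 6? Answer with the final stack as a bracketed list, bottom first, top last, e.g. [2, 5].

[0, 0, 21]

state after step 1 := [0, 0, -8]
step 2 (ADD): [0, -8]
step 3 (DUP): [0, -8, -8]
step 4 (SWAP): [0, -8, -8]
step 5 (SUB): [0, 0]
step 6 (PUSH 21): [0, 0, 21]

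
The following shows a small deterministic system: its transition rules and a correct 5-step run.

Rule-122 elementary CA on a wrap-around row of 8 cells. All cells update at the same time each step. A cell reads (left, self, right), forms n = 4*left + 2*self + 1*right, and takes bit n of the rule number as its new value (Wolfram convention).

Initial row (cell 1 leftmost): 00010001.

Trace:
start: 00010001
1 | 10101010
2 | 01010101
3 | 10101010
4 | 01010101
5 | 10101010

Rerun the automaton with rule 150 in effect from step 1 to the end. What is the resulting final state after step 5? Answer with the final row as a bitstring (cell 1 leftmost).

10111011

(re-executing steps 1..5 under rule 150; state before step 1: 00010001)
1 | 10111011
2 | 00010001
3 | 10111011
4 | 00010001
5 | 10111011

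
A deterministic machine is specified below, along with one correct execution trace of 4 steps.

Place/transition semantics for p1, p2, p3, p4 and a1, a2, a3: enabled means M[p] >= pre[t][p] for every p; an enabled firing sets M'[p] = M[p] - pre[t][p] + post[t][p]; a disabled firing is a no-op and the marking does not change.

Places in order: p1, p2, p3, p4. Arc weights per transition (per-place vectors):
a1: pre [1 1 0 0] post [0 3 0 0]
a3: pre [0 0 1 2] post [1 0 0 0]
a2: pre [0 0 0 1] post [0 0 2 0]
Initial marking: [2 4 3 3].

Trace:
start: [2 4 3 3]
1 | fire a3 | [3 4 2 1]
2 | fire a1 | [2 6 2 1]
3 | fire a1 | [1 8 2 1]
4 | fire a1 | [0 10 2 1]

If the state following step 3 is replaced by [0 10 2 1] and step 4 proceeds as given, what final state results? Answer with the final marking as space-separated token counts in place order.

state after step 3 := [0 10 2 1]
4 | fire a1 | [0 10 2 1]

0 10 2 1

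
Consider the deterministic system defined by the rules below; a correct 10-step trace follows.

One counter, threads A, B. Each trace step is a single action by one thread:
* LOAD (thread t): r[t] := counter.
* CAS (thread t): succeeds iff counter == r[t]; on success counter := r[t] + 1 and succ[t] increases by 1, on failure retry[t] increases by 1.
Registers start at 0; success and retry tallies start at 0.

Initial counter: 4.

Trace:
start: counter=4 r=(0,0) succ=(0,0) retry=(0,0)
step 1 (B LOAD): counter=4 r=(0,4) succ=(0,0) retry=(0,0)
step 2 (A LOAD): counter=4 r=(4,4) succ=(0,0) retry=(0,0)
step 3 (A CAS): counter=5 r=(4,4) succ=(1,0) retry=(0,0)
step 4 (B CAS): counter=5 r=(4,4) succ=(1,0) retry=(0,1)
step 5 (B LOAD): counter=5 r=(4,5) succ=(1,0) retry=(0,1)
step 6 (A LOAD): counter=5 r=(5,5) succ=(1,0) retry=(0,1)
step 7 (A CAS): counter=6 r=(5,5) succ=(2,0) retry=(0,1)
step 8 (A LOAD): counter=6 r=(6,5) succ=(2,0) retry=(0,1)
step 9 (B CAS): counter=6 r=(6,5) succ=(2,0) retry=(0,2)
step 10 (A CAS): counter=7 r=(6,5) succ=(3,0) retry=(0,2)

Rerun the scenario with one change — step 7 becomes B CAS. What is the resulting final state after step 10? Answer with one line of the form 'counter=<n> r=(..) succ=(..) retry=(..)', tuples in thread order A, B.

counter=7 r=(6,5) succ=(2,1) retry=(0,2)

(re-executing from step 7 with the substitution; state before step 7: counter=5 r=(5,5) succ=(1,0) retry=(0,1))
step 7 (B CAS): counter=6 r=(5,5) succ=(1,1) retry=(0,1)
step 8 (A LOAD): counter=6 r=(6,5) succ=(1,1) retry=(0,1)
step 9 (B CAS): counter=6 r=(6,5) succ=(1,1) retry=(0,2)
step 10 (A CAS): counter=7 r=(6,5) succ=(2,1) retry=(0,2)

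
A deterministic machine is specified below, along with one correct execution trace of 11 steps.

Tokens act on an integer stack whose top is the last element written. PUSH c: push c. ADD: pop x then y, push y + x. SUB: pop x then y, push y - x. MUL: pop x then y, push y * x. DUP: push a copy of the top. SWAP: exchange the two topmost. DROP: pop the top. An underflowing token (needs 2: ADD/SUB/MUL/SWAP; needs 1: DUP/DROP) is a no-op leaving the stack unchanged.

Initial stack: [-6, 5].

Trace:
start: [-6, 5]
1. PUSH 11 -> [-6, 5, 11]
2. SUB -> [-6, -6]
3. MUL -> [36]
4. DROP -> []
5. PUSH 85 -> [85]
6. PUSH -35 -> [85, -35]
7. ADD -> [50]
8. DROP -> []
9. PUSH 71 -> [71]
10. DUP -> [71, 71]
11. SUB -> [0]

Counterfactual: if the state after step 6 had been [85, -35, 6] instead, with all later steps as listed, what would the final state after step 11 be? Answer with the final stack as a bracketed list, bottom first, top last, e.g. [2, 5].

state after step 6 := [85, -35, 6]
7. ADD -> [85, -29]
8. DROP -> [85]
9. PUSH 71 -> [85, 71]
10. DUP -> [85, 71, 71]
11. SUB -> [85, 0]

[85, 0]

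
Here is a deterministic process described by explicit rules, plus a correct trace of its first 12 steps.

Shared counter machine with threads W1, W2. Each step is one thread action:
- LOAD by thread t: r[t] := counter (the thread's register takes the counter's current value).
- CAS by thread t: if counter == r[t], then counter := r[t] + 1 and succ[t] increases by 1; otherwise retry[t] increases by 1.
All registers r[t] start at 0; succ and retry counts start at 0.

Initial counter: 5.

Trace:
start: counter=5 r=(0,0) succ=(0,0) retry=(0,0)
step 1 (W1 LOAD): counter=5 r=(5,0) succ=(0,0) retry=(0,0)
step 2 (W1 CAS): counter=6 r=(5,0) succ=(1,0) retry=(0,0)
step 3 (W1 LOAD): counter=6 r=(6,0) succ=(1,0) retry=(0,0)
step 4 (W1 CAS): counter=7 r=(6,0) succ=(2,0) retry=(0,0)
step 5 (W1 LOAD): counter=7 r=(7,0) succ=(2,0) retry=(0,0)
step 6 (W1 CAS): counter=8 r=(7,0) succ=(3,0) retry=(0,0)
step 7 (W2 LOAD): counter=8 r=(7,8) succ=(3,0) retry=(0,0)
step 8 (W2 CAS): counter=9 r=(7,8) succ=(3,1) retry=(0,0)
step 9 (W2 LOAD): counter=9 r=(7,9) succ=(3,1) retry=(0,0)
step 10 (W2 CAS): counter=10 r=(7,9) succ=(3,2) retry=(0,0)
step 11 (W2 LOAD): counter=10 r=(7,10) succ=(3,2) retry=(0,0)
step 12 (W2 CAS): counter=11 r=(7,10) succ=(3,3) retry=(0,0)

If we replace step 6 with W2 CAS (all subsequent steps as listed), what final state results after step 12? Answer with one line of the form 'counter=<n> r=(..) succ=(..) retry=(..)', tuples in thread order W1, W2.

counter=10 r=(7,9) succ=(2,3) retry=(0,1)

(re-executing from step 6 with the substitution; state before step 6: counter=7 r=(7,0) succ=(2,0) retry=(0,0))
step 6 (W2 CAS): counter=7 r=(7,0) succ=(2,0) retry=(0,1)
step 7 (W2 LOAD): counter=7 r=(7,7) succ=(2,0) retry=(0,1)
step 8 (W2 CAS): counter=8 r=(7,7) succ=(2,1) retry=(0,1)
step 9 (W2 LOAD): counter=8 r=(7,8) succ=(2,1) retry=(0,1)
step 10 (W2 CAS): counter=9 r=(7,8) succ=(2,2) retry=(0,1)
step 11 (W2 LOAD): counter=9 r=(7,9) succ=(2,2) retry=(0,1)
step 12 (W2 CAS): counter=10 r=(7,9) succ=(2,3) retry=(0,1)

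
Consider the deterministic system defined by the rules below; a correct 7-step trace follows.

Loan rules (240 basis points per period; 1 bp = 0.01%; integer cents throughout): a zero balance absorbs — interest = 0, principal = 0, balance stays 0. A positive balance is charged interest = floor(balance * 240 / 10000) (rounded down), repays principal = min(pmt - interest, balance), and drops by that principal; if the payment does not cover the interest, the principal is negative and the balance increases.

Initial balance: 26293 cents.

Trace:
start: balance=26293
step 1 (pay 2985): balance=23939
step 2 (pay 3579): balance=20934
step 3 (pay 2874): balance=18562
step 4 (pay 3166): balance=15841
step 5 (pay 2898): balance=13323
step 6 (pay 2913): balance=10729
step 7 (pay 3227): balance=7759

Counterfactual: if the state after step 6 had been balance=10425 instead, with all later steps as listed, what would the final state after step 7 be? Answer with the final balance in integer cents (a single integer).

7448

state after step 6 := balance=10425
step 7 (pay 3227): balance=7448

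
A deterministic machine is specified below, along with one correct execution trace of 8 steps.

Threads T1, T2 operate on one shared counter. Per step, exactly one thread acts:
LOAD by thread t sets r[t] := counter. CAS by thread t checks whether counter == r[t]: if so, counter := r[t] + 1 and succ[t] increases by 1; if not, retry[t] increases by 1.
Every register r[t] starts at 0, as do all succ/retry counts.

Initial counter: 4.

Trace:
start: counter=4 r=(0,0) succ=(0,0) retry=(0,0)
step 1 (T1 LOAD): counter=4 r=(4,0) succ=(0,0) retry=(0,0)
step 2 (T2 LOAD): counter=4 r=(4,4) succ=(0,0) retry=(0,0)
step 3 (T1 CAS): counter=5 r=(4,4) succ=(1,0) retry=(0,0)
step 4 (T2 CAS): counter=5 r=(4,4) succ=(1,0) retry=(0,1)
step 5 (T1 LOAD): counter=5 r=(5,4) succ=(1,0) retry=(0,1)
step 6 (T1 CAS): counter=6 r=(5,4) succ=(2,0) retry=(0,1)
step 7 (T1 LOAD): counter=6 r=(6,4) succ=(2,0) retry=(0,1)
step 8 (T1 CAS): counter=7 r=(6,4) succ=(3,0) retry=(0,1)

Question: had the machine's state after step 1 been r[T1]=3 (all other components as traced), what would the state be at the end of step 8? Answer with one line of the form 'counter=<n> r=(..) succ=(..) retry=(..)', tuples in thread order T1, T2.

counter=7 r=(6,4) succ=(2,1) retry=(1,0)

state after step 1 := counter=4 r=(3,0) succ=(0,0) retry=(0,0)
step 2 (T2 LOAD): counter=4 r=(3,4) succ=(0,0) retry=(0,0)
step 3 (T1 CAS): counter=4 r=(3,4) succ=(0,0) retry=(1,0)
step 4 (T2 CAS): counter=5 r=(3,4) succ=(0,1) retry=(1,0)
step 5 (T1 LOAD): counter=5 r=(5,4) succ=(0,1) retry=(1,0)
step 6 (T1 CAS): counter=6 r=(5,4) succ=(1,1) retry=(1,0)
step 7 (T1 LOAD): counter=6 r=(6,4) succ=(1,1) retry=(1,0)
step 8 (T1 CAS): counter=7 r=(6,4) succ=(2,1) retry=(1,0)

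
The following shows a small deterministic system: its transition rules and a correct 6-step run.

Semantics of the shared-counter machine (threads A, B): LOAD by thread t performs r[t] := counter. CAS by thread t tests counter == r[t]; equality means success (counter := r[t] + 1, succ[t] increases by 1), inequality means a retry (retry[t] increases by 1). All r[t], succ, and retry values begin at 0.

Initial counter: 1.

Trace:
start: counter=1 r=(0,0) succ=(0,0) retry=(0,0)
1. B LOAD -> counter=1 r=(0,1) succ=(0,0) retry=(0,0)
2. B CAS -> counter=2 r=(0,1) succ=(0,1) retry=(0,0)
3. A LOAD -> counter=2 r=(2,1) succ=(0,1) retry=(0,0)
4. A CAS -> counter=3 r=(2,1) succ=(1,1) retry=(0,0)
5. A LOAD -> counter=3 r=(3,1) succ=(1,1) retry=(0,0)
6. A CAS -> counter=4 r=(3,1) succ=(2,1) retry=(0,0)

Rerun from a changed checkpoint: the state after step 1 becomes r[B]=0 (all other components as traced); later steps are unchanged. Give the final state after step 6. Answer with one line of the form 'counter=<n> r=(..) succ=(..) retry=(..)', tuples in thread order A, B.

state after step 1 := counter=1 r=(0,0) succ=(0,0) retry=(0,0)
2. B CAS -> counter=1 r=(0,0) succ=(0,0) retry=(0,1)
3. A LOAD -> counter=1 r=(1,0) succ=(0,0) retry=(0,1)
4. A CAS -> counter=2 r=(1,0) succ=(1,0) retry=(0,1)
5. A LOAD -> counter=2 r=(2,0) succ=(1,0) retry=(0,1)
6. A CAS -> counter=3 r=(2,0) succ=(2,0) retry=(0,1)

counter=3 r=(2,0) succ=(2,0) retry=(0,1)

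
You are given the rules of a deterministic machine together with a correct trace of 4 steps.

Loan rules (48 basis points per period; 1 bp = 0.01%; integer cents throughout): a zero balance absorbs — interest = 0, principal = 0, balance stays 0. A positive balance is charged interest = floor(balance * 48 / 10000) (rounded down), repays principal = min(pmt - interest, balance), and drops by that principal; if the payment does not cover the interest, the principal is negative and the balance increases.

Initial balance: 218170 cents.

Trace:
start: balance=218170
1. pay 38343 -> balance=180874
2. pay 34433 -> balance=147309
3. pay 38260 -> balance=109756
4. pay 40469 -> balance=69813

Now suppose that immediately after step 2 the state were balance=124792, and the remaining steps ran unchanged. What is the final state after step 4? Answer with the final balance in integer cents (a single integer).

state after step 2 := balance=124792
3. pay 38260 -> balance=87131
4. pay 40469 -> balance=47080

47080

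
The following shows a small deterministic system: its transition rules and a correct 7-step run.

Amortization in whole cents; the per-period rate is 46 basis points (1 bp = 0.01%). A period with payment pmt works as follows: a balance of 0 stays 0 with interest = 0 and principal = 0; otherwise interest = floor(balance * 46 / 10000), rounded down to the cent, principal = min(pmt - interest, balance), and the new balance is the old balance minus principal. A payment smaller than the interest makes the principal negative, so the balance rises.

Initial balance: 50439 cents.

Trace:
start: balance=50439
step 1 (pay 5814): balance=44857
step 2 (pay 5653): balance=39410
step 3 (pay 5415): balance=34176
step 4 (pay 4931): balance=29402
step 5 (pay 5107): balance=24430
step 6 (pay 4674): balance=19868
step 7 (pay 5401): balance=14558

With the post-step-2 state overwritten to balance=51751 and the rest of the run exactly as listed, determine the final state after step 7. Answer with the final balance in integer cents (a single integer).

state after step 2 := balance=51751
step 3 (pay 5415): balance=46574
step 4 (pay 4931): balance=41857
step 5 (pay 5107): balance=36942
step 6 (pay 4674): balance=32437
step 7 (pay 5401): balance=27185

27185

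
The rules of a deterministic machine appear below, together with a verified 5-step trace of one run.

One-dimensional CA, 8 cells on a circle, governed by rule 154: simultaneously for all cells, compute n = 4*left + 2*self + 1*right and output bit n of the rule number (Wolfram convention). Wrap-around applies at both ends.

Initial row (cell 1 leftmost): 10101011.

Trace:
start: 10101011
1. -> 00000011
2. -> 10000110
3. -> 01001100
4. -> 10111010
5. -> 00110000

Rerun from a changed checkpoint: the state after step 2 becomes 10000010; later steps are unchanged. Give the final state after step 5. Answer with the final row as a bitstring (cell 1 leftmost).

00000000

state after step 2 := 10000010
3. -> 01000100
4. -> 10101010
5. -> 00000000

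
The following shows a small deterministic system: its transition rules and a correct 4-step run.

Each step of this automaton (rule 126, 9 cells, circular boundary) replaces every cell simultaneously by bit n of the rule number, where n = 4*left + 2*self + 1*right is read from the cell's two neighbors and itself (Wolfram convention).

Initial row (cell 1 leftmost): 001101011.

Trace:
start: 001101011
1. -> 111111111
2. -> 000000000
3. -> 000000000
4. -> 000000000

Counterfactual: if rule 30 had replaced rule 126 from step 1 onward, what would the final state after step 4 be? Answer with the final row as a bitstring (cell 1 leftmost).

(re-executing steps 1..4 under rule 30; state before step 1: 001101011)
1. -> 111001010
2. -> 100111010
3. -> 111100010
4. -> 100010110

100010110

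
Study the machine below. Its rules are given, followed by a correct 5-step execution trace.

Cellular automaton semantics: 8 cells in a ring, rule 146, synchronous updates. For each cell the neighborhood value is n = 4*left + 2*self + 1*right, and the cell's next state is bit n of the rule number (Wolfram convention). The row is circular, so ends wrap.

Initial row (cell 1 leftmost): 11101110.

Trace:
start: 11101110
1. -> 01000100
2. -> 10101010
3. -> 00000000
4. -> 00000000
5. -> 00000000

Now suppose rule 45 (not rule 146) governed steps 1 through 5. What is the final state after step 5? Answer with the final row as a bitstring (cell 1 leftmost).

00000000

(re-executing steps 1..5 under rule 45; state before step 1: 11101110)
1. -> 10011001
2. -> 00010001
3. -> 01010101
4. -> 11111111
5. -> 00000000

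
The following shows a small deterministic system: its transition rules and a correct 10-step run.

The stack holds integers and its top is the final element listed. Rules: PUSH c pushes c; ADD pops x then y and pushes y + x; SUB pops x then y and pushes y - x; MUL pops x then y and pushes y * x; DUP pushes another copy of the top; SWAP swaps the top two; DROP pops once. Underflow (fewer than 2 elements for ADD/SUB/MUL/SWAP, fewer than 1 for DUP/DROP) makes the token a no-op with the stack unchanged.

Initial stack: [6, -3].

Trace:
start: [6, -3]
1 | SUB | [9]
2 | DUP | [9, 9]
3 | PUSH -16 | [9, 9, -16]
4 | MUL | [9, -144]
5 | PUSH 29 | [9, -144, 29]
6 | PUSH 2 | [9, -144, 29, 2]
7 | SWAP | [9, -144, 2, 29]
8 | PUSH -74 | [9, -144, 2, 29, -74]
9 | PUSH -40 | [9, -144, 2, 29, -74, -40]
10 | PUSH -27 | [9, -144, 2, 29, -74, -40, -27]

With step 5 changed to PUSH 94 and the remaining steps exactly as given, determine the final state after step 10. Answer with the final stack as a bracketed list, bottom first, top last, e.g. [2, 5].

[9, -144, 2, 94, -74, -40, -27]

(re-executing from step 5 with the substitution; state before step 5: [9, -144])
5 | PUSH 94 | [9, -144, 94]
6 | PUSH 2 | [9, -144, 94, 2]
7 | SWAP | [9, -144, 2, 94]
8 | PUSH -74 | [9, -144, 2, 94, -74]
9 | PUSH -40 | [9, -144, 2, 94, -74, -40]
10 | PUSH -27 | [9, -144, 2, 94, -74, -40, -27]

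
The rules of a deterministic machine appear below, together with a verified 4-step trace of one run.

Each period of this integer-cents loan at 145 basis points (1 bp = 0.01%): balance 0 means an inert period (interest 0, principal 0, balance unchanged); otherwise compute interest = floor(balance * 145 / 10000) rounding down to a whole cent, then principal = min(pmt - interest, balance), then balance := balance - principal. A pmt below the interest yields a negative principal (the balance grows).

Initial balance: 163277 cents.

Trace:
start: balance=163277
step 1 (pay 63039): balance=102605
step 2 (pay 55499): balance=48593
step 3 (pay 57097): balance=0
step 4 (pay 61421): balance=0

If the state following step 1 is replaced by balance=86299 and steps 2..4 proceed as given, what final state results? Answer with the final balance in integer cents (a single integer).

0

state after step 1 := balance=86299
step 2 (pay 55499): balance=32051
step 3 (pay 57097): balance=0
step 4 (pay 61421): balance=0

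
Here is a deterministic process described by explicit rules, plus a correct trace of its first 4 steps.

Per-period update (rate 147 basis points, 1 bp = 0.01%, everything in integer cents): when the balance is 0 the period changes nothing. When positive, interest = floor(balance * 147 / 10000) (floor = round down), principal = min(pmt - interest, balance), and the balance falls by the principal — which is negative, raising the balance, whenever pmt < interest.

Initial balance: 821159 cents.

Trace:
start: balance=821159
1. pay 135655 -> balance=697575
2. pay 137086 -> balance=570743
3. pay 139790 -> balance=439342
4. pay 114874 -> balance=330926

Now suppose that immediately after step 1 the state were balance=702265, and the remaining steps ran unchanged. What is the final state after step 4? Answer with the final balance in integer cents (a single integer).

state after step 1 := balance=702265
2. pay 137086 -> balance=575502
3. pay 139790 -> balance=444171
4. pay 114874 -> balance=335826

335826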